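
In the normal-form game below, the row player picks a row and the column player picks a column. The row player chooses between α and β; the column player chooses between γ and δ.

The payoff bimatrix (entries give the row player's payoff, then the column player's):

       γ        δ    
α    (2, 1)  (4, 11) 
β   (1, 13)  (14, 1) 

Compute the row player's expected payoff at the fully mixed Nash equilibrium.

First find y, the probability the column player plays γ, from the row player's indifference between α and β: 2y + 4(1−y) = y + 14(1−y), giving y = 10/11.
Since the row player is indifferent in equilibrium, the row player's expected payoff equals the payoff from either row against (10/11, 1/11). Using α: 2(10/11) + 4(1/11) = 24/11.

24/11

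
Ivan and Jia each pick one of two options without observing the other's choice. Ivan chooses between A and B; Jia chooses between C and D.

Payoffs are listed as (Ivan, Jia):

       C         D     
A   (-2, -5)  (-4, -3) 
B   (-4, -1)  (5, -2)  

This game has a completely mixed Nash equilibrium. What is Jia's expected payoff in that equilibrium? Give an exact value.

-7/3

First find p, the probability Ivan plays A, from Jia's indifference between C and D: −5p − (1−p) = −3p − 2(1−p), giving p = 1/3.
Since Jia is indifferent in equilibrium, Jia's expected payoff equals the payoff from either column against (1/3, 2/3). Using C: −5(1/3) − (2/3) = -7/3.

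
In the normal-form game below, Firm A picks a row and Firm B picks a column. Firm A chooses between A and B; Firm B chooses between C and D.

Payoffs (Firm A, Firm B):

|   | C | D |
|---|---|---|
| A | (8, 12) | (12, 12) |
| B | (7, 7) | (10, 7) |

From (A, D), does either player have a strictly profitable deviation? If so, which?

Neither

Firm A at (A, D) earns 12; deviating to B yields 10 — not better.
Firm B earns 12; deviating to C yields 12 — not better.
Neither player can strictly improve; the profile is a Nash equilibrium.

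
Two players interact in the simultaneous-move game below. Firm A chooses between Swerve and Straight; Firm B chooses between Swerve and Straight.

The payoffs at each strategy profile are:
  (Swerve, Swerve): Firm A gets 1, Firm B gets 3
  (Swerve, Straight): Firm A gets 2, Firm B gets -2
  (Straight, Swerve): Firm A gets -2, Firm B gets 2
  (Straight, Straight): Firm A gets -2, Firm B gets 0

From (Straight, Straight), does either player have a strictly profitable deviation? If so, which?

Firm A at (Straight, Straight) earns -2; deviating to Swerve yields 2 — a strict improvement.
Firm B earns 0; deviating to Swerve yields 2 — a strict improvement.
Both Firm A and Firm B have strictly profitable deviations.

Both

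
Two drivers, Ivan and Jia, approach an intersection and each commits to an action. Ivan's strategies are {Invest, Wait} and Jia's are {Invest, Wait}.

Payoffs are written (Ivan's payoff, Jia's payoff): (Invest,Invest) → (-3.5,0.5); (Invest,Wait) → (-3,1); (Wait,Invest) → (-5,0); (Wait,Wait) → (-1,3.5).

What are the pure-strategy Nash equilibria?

(Invest, Invest): Jia prefers Wait (1 > 0.5) — not an equilibrium.
(Invest, Wait): Ivan prefers Wait (-1 > -3) — not an equilibrium.
(Wait, Invest): Ivan prefers Invest (-3.5 > -5); Jia prefers Wait (3.5 > 0) — not an equilibrium.
(Wait, Wait): Ivan gets -1 ≥ -3 from Invest, and Jia gets 3.5 ≥ 0 from Invest — Nash equilibrium.

(Wait, Wait)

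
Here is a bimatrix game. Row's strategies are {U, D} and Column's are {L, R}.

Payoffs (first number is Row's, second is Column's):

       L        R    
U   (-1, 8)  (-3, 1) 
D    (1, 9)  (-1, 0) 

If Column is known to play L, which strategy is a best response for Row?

Against L, Row earns -1 from U and 1 from D.
So D is the best response.

D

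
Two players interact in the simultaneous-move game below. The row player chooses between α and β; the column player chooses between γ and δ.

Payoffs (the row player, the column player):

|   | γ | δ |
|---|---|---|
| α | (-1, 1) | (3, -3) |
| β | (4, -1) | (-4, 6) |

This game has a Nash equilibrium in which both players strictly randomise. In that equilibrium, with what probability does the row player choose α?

7/11

Let p be the probability that the row player plays α. In a completely mixed equilibrium, the column player must be indifferent between γ and δ.
The column player's expected payoff from γ is p − (1−p); from δ it is −3p + 6(1−p).
Setting these equal: 2p − 1 = −9p + 6, so p = 7/11.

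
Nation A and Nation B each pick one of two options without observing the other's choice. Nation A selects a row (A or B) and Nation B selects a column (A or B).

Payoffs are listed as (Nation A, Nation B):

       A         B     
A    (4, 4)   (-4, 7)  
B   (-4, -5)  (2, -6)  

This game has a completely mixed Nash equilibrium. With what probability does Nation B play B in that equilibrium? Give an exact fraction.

4/7

Let c be the probability that Nation B plays A. In a completely mixed equilibrium, Nation A must be indifferent between A and B.
Nation A's expected payoff from A is 4c − 4(1−c); from B it is −4c + 2(1−c).
Setting these equal: 8c − 4 = −6c + 2, so c = 3/7.
Therefore Nation B plays B with probability 1 − 3/7 = 4/7.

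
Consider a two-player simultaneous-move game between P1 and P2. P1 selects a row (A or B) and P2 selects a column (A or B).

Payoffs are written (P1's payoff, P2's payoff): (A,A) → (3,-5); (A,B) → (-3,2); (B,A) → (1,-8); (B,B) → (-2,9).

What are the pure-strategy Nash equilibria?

(A, A): P2 prefers B (2 > -5) — not an equilibrium.
(A, B): P1 prefers B (-2 > -3) — not an equilibrium.
(B, A): P1 prefers A (3 > 1); P2 prefers B (9 > -8) — not an equilibrium.
(B, B): P1 gets -2 ≥ -3 from A, and P2 gets 9 ≥ -8 from A — Nash equilibrium.

(B, B)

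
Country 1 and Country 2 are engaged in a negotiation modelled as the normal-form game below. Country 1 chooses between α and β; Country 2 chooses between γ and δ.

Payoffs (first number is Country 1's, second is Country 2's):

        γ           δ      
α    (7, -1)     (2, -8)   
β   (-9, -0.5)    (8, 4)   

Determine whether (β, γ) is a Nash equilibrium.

At (β, γ), Country 1 earns -9; switching to α would give 7, so Country 1 would deviate.
Country 2 earns -0.5; switching to δ would give 4, so Country 2 would deviate.
Since at least one player can profitably deviate, this is not a Nash equilibrium.

No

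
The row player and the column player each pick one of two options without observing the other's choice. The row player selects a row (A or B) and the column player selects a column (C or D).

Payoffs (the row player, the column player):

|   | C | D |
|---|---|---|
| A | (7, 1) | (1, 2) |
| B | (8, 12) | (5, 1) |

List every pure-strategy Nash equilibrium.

(B, C)

(A, C): the row player prefers B (8 > 7); the column player prefers D (2 > 1) — not an equilibrium.
(A, D): the row player prefers B (5 > 1) — not an equilibrium.
(B, C): the row player gets 8 ≥ 7 from A, and the column player gets 12 ≥ 1 from D — Nash equilibrium.
(B, D): the column player prefers C (12 > 1) — not an equilibrium.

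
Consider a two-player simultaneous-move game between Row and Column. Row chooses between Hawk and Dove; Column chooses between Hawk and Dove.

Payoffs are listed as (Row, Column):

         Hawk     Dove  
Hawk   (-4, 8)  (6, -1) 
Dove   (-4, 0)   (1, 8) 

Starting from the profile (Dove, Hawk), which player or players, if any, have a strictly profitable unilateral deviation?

Column

Row at (Dove, Hawk) earns -4; deviating to Hawk yields -4 — not better.
Column earns 0; deviating to Dove yields 8 — a strict improvement.
Only Column has a strictly profitable deviation.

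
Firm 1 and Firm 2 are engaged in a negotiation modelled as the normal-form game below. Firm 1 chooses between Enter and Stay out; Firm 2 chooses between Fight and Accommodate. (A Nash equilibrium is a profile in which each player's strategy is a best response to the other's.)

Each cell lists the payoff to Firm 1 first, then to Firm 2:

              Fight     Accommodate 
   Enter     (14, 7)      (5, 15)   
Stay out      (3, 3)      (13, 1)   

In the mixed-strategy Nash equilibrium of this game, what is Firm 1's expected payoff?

167/19

First find y, the probability Firm 2 plays Fight, from Firm 1's indifference between Enter and Stay out: 14y + 5(1−y) = 3y + 13(1−y), giving y = 8/19.
Since Firm 1 is indifferent in equilibrium, Firm 1's expected payoff equals the payoff from either row against (8/19, 11/19). Using Enter: 14(8/19) + 5(11/19) = 167/19.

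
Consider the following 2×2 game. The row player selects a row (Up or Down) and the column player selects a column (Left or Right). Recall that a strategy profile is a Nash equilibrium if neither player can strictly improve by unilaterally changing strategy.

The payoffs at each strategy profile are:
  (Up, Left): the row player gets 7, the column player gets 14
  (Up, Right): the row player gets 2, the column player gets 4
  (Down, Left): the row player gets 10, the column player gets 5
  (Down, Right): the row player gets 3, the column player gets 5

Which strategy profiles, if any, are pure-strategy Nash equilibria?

(Down, Left) and (Down, Right)

(Up, Left): the row player prefers Down (10 > 7) — not an equilibrium.
(Up, Right): the row player prefers Down (3 > 2); the column player prefers Left (14 > 4) — not an equilibrium.
(Down, Left): the row player gets 10 ≥ 7 from Up, and the column player gets 5 ≥ 5 from Right — Nash equilibrium.
(Down, Right): the row player gets 3 ≥ 2 from Up, and the column player gets 5 ≥ 5 from Left — Nash equilibrium.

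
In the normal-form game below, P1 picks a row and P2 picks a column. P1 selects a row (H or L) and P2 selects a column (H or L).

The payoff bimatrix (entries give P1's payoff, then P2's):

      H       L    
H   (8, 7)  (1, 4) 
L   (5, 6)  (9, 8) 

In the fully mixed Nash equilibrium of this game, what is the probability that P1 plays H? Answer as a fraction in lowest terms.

2/5

Let r be the probability that P1 plays H. In a completely mixed equilibrium, P2 must be indifferent between H and L.
P2's expected payoff from H is 7r + 6(1−r); from L it is 4r + 8(1−r).
Setting these equal: r + 6 = −4r + 8, so r = 2/5.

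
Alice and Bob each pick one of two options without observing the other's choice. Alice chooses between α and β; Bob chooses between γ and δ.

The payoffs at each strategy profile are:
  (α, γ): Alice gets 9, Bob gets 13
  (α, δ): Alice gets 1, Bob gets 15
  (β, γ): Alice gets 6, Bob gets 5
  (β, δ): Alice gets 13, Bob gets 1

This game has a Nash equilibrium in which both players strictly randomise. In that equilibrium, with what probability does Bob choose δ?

1/5

Let c be the probability that Bob plays γ. In a completely mixed equilibrium, Alice must be indifferent between α and β.
Alice's expected payoff from α is 9c + (1−c); from β it is 6c + 13(1−c).
Setting these equal: 8c + 1 = −7c + 13, so c = 4/5.
Therefore Bob plays δ with probability 1 − 4/5 = 1/5.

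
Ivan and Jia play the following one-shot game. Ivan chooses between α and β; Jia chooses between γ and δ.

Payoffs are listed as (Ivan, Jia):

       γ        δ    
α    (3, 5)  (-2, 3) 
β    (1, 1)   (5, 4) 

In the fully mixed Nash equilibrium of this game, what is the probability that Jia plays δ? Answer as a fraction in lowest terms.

Let y be the probability that Jia plays γ. In a completely mixed equilibrium, Ivan must be indifferent between α and β.
Ivan's expected payoff from α is 3y − 2(1−y); from β it is y + 5(1−y).
Setting these equal: 5y − 2 = −4y + 5, so y = 7/9.
Therefore Jia plays δ with probability 1 − 7/9 = 2/9.

2/9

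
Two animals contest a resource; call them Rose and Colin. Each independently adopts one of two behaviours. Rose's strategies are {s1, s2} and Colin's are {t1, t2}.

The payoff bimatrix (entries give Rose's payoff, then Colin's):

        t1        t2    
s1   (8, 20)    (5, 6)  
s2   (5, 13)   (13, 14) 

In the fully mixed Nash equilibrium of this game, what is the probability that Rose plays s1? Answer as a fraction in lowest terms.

1/15

Let x be the probability that Rose plays s1. In a completely mixed equilibrium, Colin must be indifferent between t1 and t2.
Colin's expected payoff from t1 is 20x + 13(1−x); from t2 it is 6x + 14(1−x).
Setting these equal: 7x + 13 = −8x + 14, so x = 1/15.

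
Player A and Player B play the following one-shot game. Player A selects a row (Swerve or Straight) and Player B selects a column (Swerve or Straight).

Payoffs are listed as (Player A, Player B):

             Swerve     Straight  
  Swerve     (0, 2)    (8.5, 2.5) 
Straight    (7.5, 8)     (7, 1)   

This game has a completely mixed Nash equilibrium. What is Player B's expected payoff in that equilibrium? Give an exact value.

12/5

First find p, the probability Player A plays Swerve, from Player B's indifference between Swerve and Straight: 2p + 8(1−p) = 2.5p + (1−p), giving p = 14/15.
Since Player B is indifferent in equilibrium, Player B's expected payoff equals the payoff from either column against (14/15, 1/15). Using Swerve: 2(14/15) + 8(1/15) = 12/5.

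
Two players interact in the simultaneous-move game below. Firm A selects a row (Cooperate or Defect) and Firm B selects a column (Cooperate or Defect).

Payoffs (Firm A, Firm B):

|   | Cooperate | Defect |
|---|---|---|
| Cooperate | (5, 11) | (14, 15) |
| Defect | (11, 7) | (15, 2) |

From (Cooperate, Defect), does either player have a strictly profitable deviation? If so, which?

Firm A

Firm A at (Cooperate, Defect) earns 14; deviating to Defect yields 15 — a strict improvement.
Firm B earns 15; deviating to Cooperate yields 11 — not better.
Only Firm A has a strictly profitable deviation.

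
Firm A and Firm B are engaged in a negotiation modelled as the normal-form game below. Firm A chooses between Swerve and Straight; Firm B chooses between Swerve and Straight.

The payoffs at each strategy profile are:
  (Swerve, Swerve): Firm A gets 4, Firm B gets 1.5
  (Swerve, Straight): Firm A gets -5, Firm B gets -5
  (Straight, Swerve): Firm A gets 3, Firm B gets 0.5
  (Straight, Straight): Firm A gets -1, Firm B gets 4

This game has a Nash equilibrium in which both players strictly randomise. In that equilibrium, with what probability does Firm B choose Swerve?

4/5

Let c be the probability that Firm B plays Swerve. In a completely mixed equilibrium, Firm A must be indifferent between Swerve and Straight.
Firm A's expected payoff from Swerve is 4c − 5(1−c); from Straight it is 3c − (1−c).
Setting these equal: 9c − 5 = 4c − 1, so c = 4/5.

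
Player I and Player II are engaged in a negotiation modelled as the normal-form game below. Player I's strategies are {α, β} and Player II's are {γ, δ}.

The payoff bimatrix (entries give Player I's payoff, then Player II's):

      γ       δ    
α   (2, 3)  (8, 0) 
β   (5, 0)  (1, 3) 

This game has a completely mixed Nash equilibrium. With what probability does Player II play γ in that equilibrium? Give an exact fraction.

Let y be the probability that Player II plays γ. In a completely mixed equilibrium, Player I must be indifferent between α and β.
Player I's expected payoff from α is 2y + 8(1−y); from β it is 5y + (1−y).
Setting these equal: −6y + 8 = 4y + 1, so y = 7/10.

7/10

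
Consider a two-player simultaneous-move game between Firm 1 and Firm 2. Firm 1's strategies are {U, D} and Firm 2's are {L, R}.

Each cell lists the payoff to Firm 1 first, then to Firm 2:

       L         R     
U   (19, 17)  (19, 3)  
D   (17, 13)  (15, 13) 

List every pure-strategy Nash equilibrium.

(U, L)

(U, L): Firm 1 gets 19 ≥ 17 from D, and Firm 2 gets 17 ≥ 3 from R — Nash equilibrium.
(U, R): Firm 2 prefers L (17 > 3) — not an equilibrium.
(D, L): Firm 1 prefers U (19 > 17) — not an equilibrium.
(D, R): Firm 1 prefers U (19 > 15) — not an equilibrium.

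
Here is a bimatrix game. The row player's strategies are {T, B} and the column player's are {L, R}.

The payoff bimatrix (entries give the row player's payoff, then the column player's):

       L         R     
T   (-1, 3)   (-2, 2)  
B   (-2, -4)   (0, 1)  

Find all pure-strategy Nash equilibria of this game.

(T, L) and (B, R)

(T, L): the row player gets -1 ≥ -2 from B, and the column player gets 3 ≥ 2 from R — Nash equilibrium.
(T, R): the row player prefers B (0 > -2); the column player prefers L (3 > 2) — not an equilibrium.
(B, L): the row player prefers T (-1 > -2); the column player prefers R (1 > -4) — not an equilibrium.
(B, R): the row player gets 0 ≥ -2 from T, and the column player gets 1 ≥ -4 from L — Nash equilibrium.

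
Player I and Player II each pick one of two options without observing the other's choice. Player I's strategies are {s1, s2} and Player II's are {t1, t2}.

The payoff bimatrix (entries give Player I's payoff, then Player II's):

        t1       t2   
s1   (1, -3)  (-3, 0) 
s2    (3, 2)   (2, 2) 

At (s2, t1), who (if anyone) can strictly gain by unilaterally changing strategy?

Player I at (s2, t1) earns 3; deviating to s1 yields 1 — not better.
Player II earns 2; deviating to t2 yields 2 — not better.
Neither player can strictly improve; the profile is a Nash equilibrium.

Neither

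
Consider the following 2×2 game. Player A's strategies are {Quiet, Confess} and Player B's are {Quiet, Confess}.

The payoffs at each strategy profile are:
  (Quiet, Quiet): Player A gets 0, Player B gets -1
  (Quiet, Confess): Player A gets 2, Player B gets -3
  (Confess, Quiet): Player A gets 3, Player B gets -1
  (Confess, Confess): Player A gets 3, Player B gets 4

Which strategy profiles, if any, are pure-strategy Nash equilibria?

(Quiet, Quiet): Player A prefers Confess (3 > 0) — not an equilibrium.
(Quiet, Confess): Player A prefers Confess (3 > 2); Player B prefers Quiet (-1 > -3) — not an equilibrium.
(Confess, Quiet): Player B prefers Confess (4 > -1) — not an equilibrium.
(Confess, Confess): Player A gets 3 ≥ 2 from Quiet, and Player B gets 4 ≥ -1 from Quiet — Nash equilibrium.

(Confess, Confess)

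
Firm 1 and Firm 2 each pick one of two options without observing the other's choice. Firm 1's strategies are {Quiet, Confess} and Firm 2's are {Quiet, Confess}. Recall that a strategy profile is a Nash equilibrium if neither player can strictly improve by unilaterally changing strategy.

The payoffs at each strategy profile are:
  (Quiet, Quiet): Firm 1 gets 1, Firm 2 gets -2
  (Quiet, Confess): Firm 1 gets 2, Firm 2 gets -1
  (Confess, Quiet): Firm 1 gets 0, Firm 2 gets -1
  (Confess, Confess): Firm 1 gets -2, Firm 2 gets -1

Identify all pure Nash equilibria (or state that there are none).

(Quiet, Confess)

(Quiet, Quiet): Firm 2 prefers Confess (-1 > -2) — not an equilibrium.
(Quiet, Confess): Firm 1 gets 2 ≥ -2 from Confess, and Firm 2 gets -1 ≥ -2 from Quiet — Nash equilibrium.
(Confess, Quiet): Firm 1 prefers Quiet (1 > 0) — not an equilibrium.
(Confess, Confess): Firm 1 prefers Quiet (2 > -2) — not an equilibrium.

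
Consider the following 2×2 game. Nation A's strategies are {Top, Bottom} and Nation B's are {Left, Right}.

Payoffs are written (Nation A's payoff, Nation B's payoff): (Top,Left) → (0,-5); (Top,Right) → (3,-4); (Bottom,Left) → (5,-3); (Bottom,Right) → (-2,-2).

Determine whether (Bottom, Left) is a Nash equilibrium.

No

At (Bottom, Left), Nation A earns 5; switching to Top would give 0, so Nation A has no profitable deviation.
Nation B earns -3; switching to Right would give -2, so Nation B would deviate.
Since at least one player can profitably deviate, this is not a Nash equilibrium.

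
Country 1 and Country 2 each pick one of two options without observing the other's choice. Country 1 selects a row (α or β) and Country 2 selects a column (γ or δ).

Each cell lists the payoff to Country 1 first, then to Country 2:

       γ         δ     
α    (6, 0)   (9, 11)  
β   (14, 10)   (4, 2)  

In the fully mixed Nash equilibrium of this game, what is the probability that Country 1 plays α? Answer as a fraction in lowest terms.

Let x be the probability that Country 1 plays α. In a completely mixed equilibrium, Country 2 must be indifferent between γ and δ.
Country 2's expected payoff from γ is 10(1−x); from δ it is 11x + 2(1−x).
Setting these equal: −10x + 10 = 9x + 2, so x = 8/19.

8/19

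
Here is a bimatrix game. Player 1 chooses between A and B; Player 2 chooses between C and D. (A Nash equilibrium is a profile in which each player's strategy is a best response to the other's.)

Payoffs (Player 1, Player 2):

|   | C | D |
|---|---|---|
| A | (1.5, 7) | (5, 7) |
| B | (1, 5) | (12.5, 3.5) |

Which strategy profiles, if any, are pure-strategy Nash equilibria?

(A, C)

(A, C): Player 1 gets 1.5 ≥ 1 from B, and Player 2 gets 7 ≥ 7 from D — Nash equilibrium.
(A, D): Player 1 prefers B (12.5 > 5) — not an equilibrium.
(B, C): Player 1 prefers A (1.5 > 1) — not an equilibrium.
(B, D): Player 2 prefers C (5 > 3.5) — not an equilibrium.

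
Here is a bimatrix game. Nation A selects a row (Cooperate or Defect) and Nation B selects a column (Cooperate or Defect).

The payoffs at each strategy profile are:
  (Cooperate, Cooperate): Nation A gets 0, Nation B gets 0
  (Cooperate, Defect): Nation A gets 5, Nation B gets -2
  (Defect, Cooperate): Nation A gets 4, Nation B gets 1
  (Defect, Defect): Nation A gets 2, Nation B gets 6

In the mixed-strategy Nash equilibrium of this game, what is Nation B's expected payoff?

2/7

First find x, the probability Nation A plays Cooperate, from Nation B's indifference between Cooperate and Defect: (1−x) = −2x + 6(1−x), giving x = 5/7.
Since Nation B is indifferent in equilibrium, Nation B's expected payoff equals the payoff from either column against (5/7, 2/7). Using Cooperate: (2/7) = 2/7.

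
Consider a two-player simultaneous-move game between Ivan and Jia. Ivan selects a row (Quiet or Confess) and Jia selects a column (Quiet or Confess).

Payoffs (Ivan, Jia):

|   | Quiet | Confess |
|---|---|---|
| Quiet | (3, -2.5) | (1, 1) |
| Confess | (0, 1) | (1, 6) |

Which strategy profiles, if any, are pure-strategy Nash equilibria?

(Quiet, Quiet): Jia prefers Confess (1 > -2.5) — not an equilibrium.
(Quiet, Confess): Ivan gets 1 ≥ 1 from Confess, and Jia gets 1 ≥ -2.5 from Quiet — Nash equilibrium.
(Confess, Quiet): Ivan prefers Quiet (3 > 0); Jia prefers Confess (6 > 1) — not an equilibrium.
(Confess, Confess): Ivan gets 1 ≥ 1 from Quiet, and Jia gets 6 ≥ 1 from Quiet — Nash equilibrium.

(Quiet, Confess) and (Confess, Confess)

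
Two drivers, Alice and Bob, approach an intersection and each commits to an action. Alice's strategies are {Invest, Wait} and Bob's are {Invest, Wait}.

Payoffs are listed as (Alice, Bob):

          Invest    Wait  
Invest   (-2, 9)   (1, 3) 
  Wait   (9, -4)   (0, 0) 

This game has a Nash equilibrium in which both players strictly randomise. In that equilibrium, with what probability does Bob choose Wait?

Let y be the probability that Bob plays Invest. In a completely mixed equilibrium, Alice must be indifferent between Invest and Wait.
Alice's expected payoff from Invest is −2y + (1−y); from Wait it is 9y.
Setting these equal: −3y + 1 = 9y, so y = 1/12.
Therefore Bob plays Wait with probability 1 − 1/12 = 11/12.

11/12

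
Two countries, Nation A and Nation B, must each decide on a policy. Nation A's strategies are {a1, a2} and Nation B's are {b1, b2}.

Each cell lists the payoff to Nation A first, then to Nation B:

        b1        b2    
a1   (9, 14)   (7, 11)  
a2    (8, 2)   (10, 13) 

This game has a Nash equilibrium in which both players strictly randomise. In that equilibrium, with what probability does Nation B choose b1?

3/4

Let y be the probability that Nation B plays b1. In a completely mixed equilibrium, Nation A must be indifferent between a1 and a2.
Nation A's expected payoff from a1 is 9y + 7(1−y); from a2 it is 8y + 10(1−y).
Setting these equal: 2y + 7 = −2y + 10, so y = 3/4.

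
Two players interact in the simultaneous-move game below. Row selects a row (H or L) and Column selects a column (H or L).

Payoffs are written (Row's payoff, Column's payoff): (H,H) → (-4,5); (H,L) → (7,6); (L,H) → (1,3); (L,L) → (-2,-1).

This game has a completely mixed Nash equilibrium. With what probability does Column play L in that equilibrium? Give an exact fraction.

Let q be the probability that Column plays H. In a completely mixed equilibrium, Row must be indifferent between H and L.
Row's expected payoff from H is −4q + 7(1−q); from L it is q − 2(1−q).
Setting these equal: −11q + 7 = 3q − 2, so q = 9/14.
Therefore Column plays L with probability 1 − 9/14 = 5/14.

5/14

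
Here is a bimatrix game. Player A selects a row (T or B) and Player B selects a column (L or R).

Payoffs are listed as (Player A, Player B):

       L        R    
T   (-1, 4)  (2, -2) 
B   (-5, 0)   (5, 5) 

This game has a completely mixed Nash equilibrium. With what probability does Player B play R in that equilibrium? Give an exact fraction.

4/7

Let c be the probability that Player B plays L. In a completely mixed equilibrium, Player A must be indifferent between T and B.
Player A's expected payoff from T is −c + 2(1−c); from B it is −5c + 5(1−c).
Setting these equal: −3c + 2 = −10c + 5, so c = 3/7.
Therefore Player B plays R with probability 1 − 3/7 = 4/7.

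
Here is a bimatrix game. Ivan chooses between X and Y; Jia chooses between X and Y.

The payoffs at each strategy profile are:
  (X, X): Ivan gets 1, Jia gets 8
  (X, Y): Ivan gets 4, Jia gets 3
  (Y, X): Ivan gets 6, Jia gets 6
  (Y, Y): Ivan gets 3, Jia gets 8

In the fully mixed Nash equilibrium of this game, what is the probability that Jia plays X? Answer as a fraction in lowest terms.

1/6

Let q be the probability that Jia plays X. In a completely mixed equilibrium, Ivan must be indifferent between X and Y.
Ivan's expected payoff from X is q + 4(1−q); from Y it is 6q + 3(1−q).
Setting these equal: −3q + 4 = 3q + 3, so q = 1/6.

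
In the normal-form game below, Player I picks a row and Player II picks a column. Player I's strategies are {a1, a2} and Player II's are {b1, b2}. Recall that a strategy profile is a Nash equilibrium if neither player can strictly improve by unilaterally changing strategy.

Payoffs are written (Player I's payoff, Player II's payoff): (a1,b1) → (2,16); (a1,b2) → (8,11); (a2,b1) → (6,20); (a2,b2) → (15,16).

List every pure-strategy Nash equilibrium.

(a1, b1): Player I prefers a2 (6 > 2) — not an equilibrium.
(a1, b2): Player I prefers a2 (15 > 8); Player II prefers b1 (16 > 11) — not an equilibrium.
(a2, b1): Player I gets 6 ≥ 2 from a1, and Player II gets 20 ≥ 16 from b2 — Nash equilibrium.
(a2, b2): Player II prefers b1 (20 > 16) — not an equilibrium.

(a2, b1)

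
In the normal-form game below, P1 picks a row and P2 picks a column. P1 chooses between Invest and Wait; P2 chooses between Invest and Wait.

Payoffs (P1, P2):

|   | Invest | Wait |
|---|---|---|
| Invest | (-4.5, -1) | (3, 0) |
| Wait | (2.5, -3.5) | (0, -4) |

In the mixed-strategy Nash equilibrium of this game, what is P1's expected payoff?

First find y, the probability P2 plays Invest, from P1's indifference between Invest and Wait: −4.5y + 3(1−y) = 2.5y, giving y = 3/10.
Since P1 is indifferent in equilibrium, P1's expected payoff equals the payoff from either row against (3/10, 7/10). Using Invest: −4.5(3/10) + 3(7/10) = 3/4.

3/4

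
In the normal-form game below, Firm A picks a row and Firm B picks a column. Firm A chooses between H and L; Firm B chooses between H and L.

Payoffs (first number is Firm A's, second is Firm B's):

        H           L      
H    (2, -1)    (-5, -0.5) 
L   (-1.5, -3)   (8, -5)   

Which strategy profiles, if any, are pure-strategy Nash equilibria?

none

(H, H): Firm B prefers L (-0.5 > -1) — not an equilibrium.
(H, L): Firm A prefers L (8 > -5) — not an equilibrium.
(L, H): Firm A prefers H (2 > -1.5) — not an equilibrium.
(L, L): Firm B prefers H (-3 > -5) — not an equilibrium.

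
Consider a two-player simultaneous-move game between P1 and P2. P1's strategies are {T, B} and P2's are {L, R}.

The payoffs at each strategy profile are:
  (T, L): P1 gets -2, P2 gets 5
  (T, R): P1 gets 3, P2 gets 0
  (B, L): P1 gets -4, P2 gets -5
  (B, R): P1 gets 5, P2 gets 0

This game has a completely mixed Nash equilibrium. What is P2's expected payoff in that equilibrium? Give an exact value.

0

First find p, the probability P1 plays T, from P2's indifference between L and R: 5p − 5(1−p) = 0, giving p = 1/2.
Since P2 is indifferent in equilibrium, P2's expected payoff equals the payoff from either column against (1/2, 1/2). Using L: 5(1/2) − 5(1/2) = 0.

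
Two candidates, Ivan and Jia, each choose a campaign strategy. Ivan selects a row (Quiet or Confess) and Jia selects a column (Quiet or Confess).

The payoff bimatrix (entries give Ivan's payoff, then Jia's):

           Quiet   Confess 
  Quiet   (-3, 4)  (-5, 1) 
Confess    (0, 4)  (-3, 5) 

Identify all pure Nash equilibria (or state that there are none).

(Confess, Confess)

(Quiet, Quiet): Ivan prefers Confess (0 > -3) — not an equilibrium.
(Quiet, Confess): Ivan prefers Confess (-3 > -5); Jia prefers Quiet (4 > 1) — not an equilibrium.
(Confess, Quiet): Jia prefers Confess (5 > 4) — not an equilibrium.
(Confess, Confess): Ivan gets -3 ≥ -5 from Quiet, and Jia gets 5 ≥ 4 from Quiet — Nash equilibrium.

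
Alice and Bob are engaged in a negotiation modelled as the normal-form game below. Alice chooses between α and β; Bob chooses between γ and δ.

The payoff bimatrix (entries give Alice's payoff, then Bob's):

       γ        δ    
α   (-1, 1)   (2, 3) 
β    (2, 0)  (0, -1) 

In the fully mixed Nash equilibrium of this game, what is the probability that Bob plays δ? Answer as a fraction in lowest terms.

Let q be the probability that Bob plays γ. In a completely mixed equilibrium, Alice must be indifferent between α and β.
Alice's expected payoff from α is −q + 2(1−q); from β it is 2q.
Setting these equal: −3q + 2 = 2q, so q = 2/5.
Therefore Bob plays δ with probability 1 − 2/5 = 3/5.

3/5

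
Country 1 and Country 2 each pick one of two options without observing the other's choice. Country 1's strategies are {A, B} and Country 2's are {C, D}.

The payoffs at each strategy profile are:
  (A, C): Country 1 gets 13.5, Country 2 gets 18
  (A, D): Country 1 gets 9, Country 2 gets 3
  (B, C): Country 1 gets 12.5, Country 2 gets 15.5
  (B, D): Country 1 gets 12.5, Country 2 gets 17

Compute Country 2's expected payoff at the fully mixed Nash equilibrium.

173/11

First find p, the probability Country 1 plays A, from Country 2's indifference between C and D: 18p + 15.5(1−p) = 3p + 17(1−p), giving p = 1/11.
Since Country 2 is indifferent in equilibrium, Country 2's expected payoff equals the payoff from either column against (1/11, 10/11). Using C: 18(1/11) + 15.5(10/11) = 173/11.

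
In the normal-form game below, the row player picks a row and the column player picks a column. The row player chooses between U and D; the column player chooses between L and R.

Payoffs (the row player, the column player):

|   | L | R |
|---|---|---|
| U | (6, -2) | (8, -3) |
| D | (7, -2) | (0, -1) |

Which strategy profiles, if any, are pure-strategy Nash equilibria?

(U, L): the row player prefers D (7 > 6) — not an equilibrium.
(U, R): the column player prefers L (-2 > -3) — not an equilibrium.
(D, L): the column player prefers R (-1 > -2) — not an equilibrium.
(D, R): the row player prefers U (8 > 0) — not an equilibrium.

none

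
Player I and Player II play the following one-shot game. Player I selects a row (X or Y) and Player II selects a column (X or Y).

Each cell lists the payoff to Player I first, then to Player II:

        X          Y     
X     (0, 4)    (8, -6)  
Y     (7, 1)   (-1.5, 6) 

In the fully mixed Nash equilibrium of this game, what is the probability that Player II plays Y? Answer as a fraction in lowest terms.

14/33

Let q be the probability that Player II plays X. In a completely mixed equilibrium, Player I must be indifferent between X and Y.
Player I's expected payoff from X is 8(1−q); from Y it is 7q − 1.5(1−q).
Setting these equal: −8q + 8 = 8.5q − 1.5, so q = 19/33.
Therefore Player II plays Y with probability 1 − 19/33 = 14/33.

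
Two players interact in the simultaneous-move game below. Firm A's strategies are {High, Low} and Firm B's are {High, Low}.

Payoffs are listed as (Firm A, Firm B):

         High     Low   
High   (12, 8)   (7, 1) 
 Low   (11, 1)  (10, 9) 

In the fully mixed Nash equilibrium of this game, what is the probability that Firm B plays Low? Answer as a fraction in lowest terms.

Let q be the probability that Firm B plays High. In a completely mixed equilibrium, Firm A must be indifferent between High and Low.
Firm A's expected payoff from High is 12q + 7(1−q); from Low it is 11q + 10(1−q).
Setting these equal: 5q + 7 = q + 10, so q = 3/4.
Therefore Firm B plays Low with probability 1 − 3/4 = 1/4.

1/4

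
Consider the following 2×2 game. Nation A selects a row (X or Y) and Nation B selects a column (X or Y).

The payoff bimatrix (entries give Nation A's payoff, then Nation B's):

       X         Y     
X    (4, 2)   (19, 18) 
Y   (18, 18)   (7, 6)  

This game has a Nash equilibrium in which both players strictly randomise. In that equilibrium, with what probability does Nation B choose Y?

Let y be the probability that Nation B plays X. In a completely mixed equilibrium, Nation A must be indifferent between X and Y.
Nation A's expected payoff from X is 4y + 19(1−y); from Y it is 18y + 7(1−y).
Setting these equal: −15y + 19 = 11y + 7, so y = 6/13.
Therefore Nation B plays Y with probability 1 − 6/13 = 7/13.

7/13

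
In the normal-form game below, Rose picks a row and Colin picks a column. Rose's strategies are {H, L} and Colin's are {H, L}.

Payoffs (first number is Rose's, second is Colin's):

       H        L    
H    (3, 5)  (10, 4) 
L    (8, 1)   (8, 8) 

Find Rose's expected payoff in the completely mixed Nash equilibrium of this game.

8

First find q, the probability Colin plays H, from Rose's indifference between H and L: 3q + 10(1−q) = 8q + 8(1−q), giving q = 2/7.
Since Rose is indifferent in equilibrium, Rose's expected payoff equals the payoff from either row against (2/7, 5/7). Using H: 3(2/7) + 10(5/7) = 8.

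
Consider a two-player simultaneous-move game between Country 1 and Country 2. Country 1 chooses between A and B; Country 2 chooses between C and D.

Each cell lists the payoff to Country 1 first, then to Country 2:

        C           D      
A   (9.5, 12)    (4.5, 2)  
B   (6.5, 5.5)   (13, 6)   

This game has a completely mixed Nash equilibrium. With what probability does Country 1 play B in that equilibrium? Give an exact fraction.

20/21

Let r be the probability that Country 1 plays A. In a completely mixed equilibrium, Country 2 must be indifferent between C and D.
Country 2's expected payoff from C is 12r + 5.5(1−r); from D it is 2r + 6(1−r).
Setting these equal: 6.5r + 5.5 = −4r + 6, so r = 1/21.
Therefore Country 1 plays B with probability 1 − 1/21 = 20/21.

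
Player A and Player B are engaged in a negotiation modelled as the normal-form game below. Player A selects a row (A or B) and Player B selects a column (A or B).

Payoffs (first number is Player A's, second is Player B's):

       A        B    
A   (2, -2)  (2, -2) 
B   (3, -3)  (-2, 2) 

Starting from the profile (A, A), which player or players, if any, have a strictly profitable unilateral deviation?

Player A at (A, A) earns 2; deviating to B yields 3 — a strict improvement.
Player B earns -2; deviating to B yields -2 — not better.
Only Player A has a strictly profitable deviation.

Player A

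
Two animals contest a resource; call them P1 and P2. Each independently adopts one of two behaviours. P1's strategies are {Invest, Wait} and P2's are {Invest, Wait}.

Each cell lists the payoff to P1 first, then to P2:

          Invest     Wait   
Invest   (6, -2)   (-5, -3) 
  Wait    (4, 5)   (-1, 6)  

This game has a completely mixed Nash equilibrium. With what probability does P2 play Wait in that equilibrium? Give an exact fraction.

1/3

Let y be the probability that P2 plays Invest. In a completely mixed equilibrium, P1 must be indifferent between Invest and Wait.
P1's expected payoff from Invest is 6y − 5(1−y); from Wait it is 4y − (1−y).
Setting these equal: 11y − 5 = 5y − 1, so y = 2/3.
Therefore P2 plays Wait with probability 1 − 2/3 = 1/3.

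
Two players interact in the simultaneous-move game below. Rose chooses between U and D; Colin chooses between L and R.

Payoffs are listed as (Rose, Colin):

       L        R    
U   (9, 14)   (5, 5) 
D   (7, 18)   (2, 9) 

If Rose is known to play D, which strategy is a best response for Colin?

L

Against D, Colin earns 18 from L and 9 from R.
So L is the best response.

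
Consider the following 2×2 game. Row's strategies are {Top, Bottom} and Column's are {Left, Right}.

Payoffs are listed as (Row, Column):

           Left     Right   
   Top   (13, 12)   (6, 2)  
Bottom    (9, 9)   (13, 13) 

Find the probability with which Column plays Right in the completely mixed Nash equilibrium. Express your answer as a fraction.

4/11

Let y be the probability that Column plays Left. In a completely mixed equilibrium, Row must be indifferent between Top and Bottom.
Row's expected payoff from Top is 13y + 6(1−y); from Bottom it is 9y + 13(1−y).
Setting these equal: 7y + 6 = −4y + 13, so y = 7/11.
Therefore Column plays Right with probability 1 − 7/11 = 4/11.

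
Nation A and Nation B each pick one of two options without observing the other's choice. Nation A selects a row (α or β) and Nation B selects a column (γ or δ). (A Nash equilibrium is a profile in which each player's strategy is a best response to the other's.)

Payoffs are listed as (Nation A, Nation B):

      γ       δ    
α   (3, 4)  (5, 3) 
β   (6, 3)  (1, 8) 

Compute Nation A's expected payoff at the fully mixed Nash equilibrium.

First find q, the probability Nation B plays γ, from Nation A's indifference between α and β: 3q + 5(1−q) = 6q + (1−q), giving q = 4/7.
Since Nation A is indifferent in equilibrium, Nation A's expected payoff equals the payoff from either row against (4/7, 3/7). Using α: 3(4/7) + 5(3/7) = 27/7.

27/7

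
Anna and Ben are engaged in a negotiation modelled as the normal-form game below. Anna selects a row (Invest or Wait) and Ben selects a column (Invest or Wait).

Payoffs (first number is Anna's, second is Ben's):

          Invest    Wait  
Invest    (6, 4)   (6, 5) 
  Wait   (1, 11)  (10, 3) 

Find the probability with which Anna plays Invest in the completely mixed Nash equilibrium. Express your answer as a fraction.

8/9

Let r be the probability that Anna plays Invest. In a completely mixed equilibrium, Ben must be indifferent between Invest and Wait.
Ben's expected payoff from Invest is 4r + 11(1−r); from Wait it is 5r + 3(1−r).
Setting these equal: −7r + 11 = 2r + 3, so r = 8/9.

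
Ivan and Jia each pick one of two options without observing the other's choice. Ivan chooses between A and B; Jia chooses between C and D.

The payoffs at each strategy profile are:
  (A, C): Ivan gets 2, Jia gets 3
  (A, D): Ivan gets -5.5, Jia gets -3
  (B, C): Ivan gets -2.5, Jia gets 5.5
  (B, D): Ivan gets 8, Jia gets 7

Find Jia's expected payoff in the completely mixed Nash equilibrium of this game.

5

First find p, the probability Ivan plays A, from Jia's indifference between C and D: 3p + 5.5(1−p) = −3p + 7(1−p), giving p = 1/5.
Since Jia is indifferent in equilibrium, Jia's expected payoff equals the payoff from either column against (1/5, 4/5). Using C: 3(1/5) + 5.5(4/5) = 5.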